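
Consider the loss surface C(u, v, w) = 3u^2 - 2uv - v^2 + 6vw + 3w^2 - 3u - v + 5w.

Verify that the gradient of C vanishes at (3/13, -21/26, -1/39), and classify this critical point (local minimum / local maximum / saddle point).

saddle point

∇C = (6u - 2v - 3, -2u - 2v + 6w - 1, 6v + 6w + 5); substituting (3/13, -21/26, -1/39) gives ∇C = (0, 0, 0), so (3/13, -21/26, -1/39) is indeed a critical point.
The Hessian is constant: H = [[6, -2, 0], [-2, -2, 6], [0, 6, 6]].
Leading principal minors: Δ₁ = 6, Δ₂ = -16, Δ₃ = -312.
The minors fit neither the all-positive nor the alternating-sign pattern, so H is indefinite: a saddle point.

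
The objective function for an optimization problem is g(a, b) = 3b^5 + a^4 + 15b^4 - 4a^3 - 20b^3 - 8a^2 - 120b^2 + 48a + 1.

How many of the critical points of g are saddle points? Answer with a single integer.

g separates as a function of a plus a function of b, so ∇g=0 decouples.
∂g/∂a = 4(a - 3)(a - 2)(a + 2) = 0 at a ∈ {-2, 2, 3}; ∂g/∂b = 15b(b - 2)(b + 2)(b + 4) = 0 at b ∈ {-4, -2, 0, 2}.
The Hessian is diagonal: diag(g_aa, g_bb). Second derivatives: g_aa(-2)=80, g_aa(2)=-16, g_aa(3)=20; g_bb(-4)=-720, g_bb(-2)=240, g_bb(0)=-240, g_bb(2)=720.
Saddle points occur where the two diagonal entries have opposite signs: (-2, -4), (-2, 0), (2, -2), (2, 2), (3, -4), (3, 0). Count: 6.

6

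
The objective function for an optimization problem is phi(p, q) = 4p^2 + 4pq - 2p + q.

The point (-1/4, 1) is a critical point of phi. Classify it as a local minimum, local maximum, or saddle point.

saddle point

The Hessian of phi is constant: H = [[8, 4], [4, 0]].
det(H) = 8·0 − 4² = -16.
Since det(H) < 0, H is indefinite and the critical point is a saddle point.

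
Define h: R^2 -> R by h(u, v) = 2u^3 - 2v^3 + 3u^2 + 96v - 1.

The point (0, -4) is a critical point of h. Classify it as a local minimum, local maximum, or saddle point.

local minimum

The mixed partial ∂²h/∂u∂v is 0, so the Hessian at any point is diag(h_uu, h_vv) = diag(6(2u + 1), -12v).
At (0, -4): H = diag(6, 48).
Both eigenvalues are positive, so H is positive definite: a local minimum.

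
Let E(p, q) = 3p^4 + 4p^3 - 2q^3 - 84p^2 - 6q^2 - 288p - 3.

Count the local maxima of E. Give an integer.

E separates as a function of p plus a function of q, so ∇E=0 decouples.
∂E/∂p = 12(p - 4)(p + 2)(p + 3) = 0 at p ∈ {-3, -2, 4}; ∂E/∂q = -6q(q + 2) = 0 at q ∈ {-2, 0}.
The Hessian is diagonal: diag(E_pp, E_qq). Second derivatives: E_pp(-3)=84, E_pp(-2)=-72, E_pp(4)=504; E_qq(-2)=12, E_qq(0)=-12.
Local maxima occur where both diagonal entries negative: (-2, 0). Count: 1.

1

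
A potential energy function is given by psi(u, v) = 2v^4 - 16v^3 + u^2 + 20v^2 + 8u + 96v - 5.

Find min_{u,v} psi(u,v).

-79

psi(u,v) separates as P(u) + Q(v) − 5, so its minimum is min P + min Q − 5.
P'(u) = 2u + 8 vanishes at u ∈ {-4}; Q'(v) = 8(v - 4)(v - 3)(v + 1) vanishes at v ∈ {-1, 3, 4}.
Local minima of P (where P''>0): P(-4)=-16. Local minima of Q: Q(-1)=-58, Q(4)=192.
So the global minimum of psi is P(-4) + Q(-1) − 5 = -16 − 58 − 5 = -79, attained at (-4, -1).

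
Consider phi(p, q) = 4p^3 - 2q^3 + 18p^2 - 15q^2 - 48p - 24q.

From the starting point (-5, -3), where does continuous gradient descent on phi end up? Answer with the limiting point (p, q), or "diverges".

diverges

phi is separable, so gradient descent decouples: p follows -∂phi/∂p, q follows -∂phi/∂q.
∂phi/∂p = 12(p - 1)(p + 4); at p=-5 this is 72, so p decreases.
∂phi/∂q = -6(q + 1)(q + 4); at q=-3 this is 12, so q decreases.
The p-coordinate has no critical point in that direction and runs off to infinity.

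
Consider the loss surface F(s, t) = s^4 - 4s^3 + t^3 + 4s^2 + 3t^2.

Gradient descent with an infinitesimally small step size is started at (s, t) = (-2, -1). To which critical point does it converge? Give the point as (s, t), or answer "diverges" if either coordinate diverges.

F is separable, so gradient descent decouples: s follows -∂F/∂s, t follows -∂F/∂t.
∂F/∂s = 4s(s - 2)(s - 1); at s=-2 this is -96, so s increases.
∂F/∂t = 3t(t + 2); at t=-1 this is -3, so t increases.
s converges to its nearest critical value 0 (a local min of the s-part); t converges to 0. The iterate converges to (0, 0).

(0, 0)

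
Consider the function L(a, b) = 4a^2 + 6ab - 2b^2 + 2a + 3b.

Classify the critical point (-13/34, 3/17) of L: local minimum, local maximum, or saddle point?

The Hessian of L is constant: H = [[8, 6], [6, -4]].
det(H) = 8·(-4) − 6² = -68.
Since det(H) < 0, H is indefinite and the critical point is a saddle point.

saddle point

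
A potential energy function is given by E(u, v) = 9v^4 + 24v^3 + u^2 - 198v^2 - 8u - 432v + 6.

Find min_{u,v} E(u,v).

E(u,v) separates as P(u) + Q(v) + 6, so its minimum is min P + min Q + 6.
P'(u) = 2u - 8 vanishes at u ∈ {4}; Q'(v) = 36(v - 3)(v + 1)(v + 4) vanishes at v ∈ {-4, -1, 3}.
Local minima of P (where P''>0): P(4)=-16. Local minima of Q: Q(-4)=-672, Q(3)=-1701.
So the global minimum of E is P(4) + Q(3) + 6 = -16 − 1701 + 6 = -1711, attained at (4, 3).

-1711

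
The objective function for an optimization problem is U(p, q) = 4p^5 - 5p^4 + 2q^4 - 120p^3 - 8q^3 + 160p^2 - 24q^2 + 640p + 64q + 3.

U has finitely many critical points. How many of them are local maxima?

2

U separates as a function of p plus a function of q, so ∇U=0 decouples.
∂U/∂p = 20(p - 4)(p - 2)(p + 1)(p + 4) = 0 at p ∈ {-4, -1, 2, 4}; ∂U/∂q = 8(q - 4)(q - 1)(q + 2) = 0 at q ∈ {-2, 1, 4}.
The Hessian is diagonal: diag(U_pp, U_qq). Second derivatives: U_pp(-4)=-2880, U_pp(-1)=900, U_pp(2)=-720, U_pp(4)=1600; U_qq(-2)=144, U_qq(1)=-72, U_qq(4)=144.
Local maxima occur where both diagonal entries negative: (-4, 1), (2, 1). Count: 2.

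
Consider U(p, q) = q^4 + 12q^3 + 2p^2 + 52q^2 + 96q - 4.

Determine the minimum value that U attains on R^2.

U(p,q) separates as A(p) + B(q) − 4, so its minimum is min A + min B − 4.
A'(p) = 4p vanishes at p ∈ {0}; B'(q) = 4(q + 2)(q + 3)(q + 4) vanishes at q ∈ {-4, -3, -2}.
Local minima of A (where A''>0): A(0)=0. Local minima of B: B(-4)=-64, B(-2)=-64.
So the global minimum of U is A(0) + B(-4) − 4 = 0 − 64 − 4 = -68, attained at (0, -4).

-68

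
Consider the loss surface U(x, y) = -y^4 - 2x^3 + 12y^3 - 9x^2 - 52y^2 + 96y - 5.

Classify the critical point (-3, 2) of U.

saddle point

The mixed partial ∂²U/∂x∂y is 0, so the Hessian at any point is diag(U_xx, U_yy) = diag(-6(2x + 3), 4(-3y^2 + 18y - 26)).
At (-3, 2): H = diag(18, -8).
The eigenvalues have opposite signs, so H is indefinite: a saddle point.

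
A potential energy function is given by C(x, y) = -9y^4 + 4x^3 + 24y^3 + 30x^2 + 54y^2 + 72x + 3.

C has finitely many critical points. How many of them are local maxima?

2

C separates as a function of x plus a function of y, so ∇C=0 decouples.
∂C/∂x = 12(x + 2)(x + 3) = 0 at x ∈ {-3, -2}; ∂C/∂y = -36y(y - 3)(y + 1) = 0 at y ∈ {-1, 0, 3}.
The Hessian is diagonal: diag(C_xx, C_yy). Second derivatives: C_xx(-3)=-12, C_xx(-2)=12; C_yy(-1)=-144, C_yy(0)=108, C_yy(3)=-432.
Local maxima occur where both diagonal entries negative: (-3, -1), (-3, 3). Count: 2.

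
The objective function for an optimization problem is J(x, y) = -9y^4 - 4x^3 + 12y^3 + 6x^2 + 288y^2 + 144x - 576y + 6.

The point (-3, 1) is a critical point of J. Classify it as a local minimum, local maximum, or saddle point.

The mixed partial ∂²J/∂x∂y is 0, so the Hessian at any point is diag(J_xx, J_yy) = diag(12(-2x + 1), 36(-3y^2 + 2y + 16)).
At (-3, 1): H = diag(84, 540).
Both eigenvalues are positive, so H is positive definite: a local minimum.

local minimum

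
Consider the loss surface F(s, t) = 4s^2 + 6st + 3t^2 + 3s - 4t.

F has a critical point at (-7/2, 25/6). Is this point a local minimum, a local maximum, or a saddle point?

local minimum

The Hessian of F is constant: H = [[8, 6], [6, 6]].
det(H) = 8·6 − 6² = 12.
det(H) > 0 and tr(H) = 14 > 0, so H is positive definite and the point is a local minimum.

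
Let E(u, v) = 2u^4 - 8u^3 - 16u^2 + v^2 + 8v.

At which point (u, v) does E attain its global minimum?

E(u,v) separates as P(u) + Q(v), so its minimum is min P + min Q.
P'(u) = 8u(u - 4)(u + 1) vanishes at u ∈ {-1, 0, 4}; Q'(v) = 2v + 8 vanishes at v ∈ {-4}.
Local minima of P (where P''>0): P(-1)=-6, P(4)=-256. Local minima of Q: Q(-4)=-16.
So the global minimum of E is P(4) + Q(-4) = -256 − 16 = -272, attained at (4, -4).

(4, -4)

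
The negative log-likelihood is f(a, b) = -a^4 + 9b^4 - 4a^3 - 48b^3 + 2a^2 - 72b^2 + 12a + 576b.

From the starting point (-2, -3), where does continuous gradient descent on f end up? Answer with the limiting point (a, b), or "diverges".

f is separable, so gradient descent decouples: a follows -∂f/∂a, b follows -∂f/∂b.
∂f/∂a = -4(a - 1)(a + 1)(a + 3); at a=-2 this is -12, so a increases.
∂f/∂b = 36(b - 4)(b - 2)(b + 2); at b=-3 this is -1260, so b increases.
a converges to its nearest critical value -1 (a local min of the a-part); b converges to -2. The iterate converges to (-1, -2).

(-1, -2)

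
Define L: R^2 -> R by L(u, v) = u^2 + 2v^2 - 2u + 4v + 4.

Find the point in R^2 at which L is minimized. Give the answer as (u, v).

L(u,v) separates as P(u) + Q(v) + 4, so its minimum is min P + min Q + 4.
P'(u) = 2u - 2 vanishes at u ∈ {1}; Q'(v) = 4v + 4 vanishes at v ∈ {-1}.
Local minima of P (where P''>0): P(1)=-1. Local minima of Q: Q(-1)=-2.
So the global minimum of L is P(1) + Q(-1) + 4 = -1 − 2 + 4 = 1, attained at (1, -1).

(1, -1)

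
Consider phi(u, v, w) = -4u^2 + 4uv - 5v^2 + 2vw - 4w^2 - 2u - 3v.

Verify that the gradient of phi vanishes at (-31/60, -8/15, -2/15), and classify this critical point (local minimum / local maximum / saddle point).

local maximum

∇phi = (-8u + 4v - 2, 4u - 10v + 2w - 3, 2v - 8w); substituting (-31/60, -8/15, -2/15) gives ∇phi = (0, 0, 0), so (-31/60, -8/15, -2/15) is indeed a critical point.
The Hessian is constant: H = [[-8, 4, 0], [4, -10, 2], [0, 2, -8]].
Leading principal minors: Δ₁ = -8, Δ₂ = 64, Δ₃ = -480.
The minors alternate sign starting negative (−, +, −), so H is negative definite: a local maximum.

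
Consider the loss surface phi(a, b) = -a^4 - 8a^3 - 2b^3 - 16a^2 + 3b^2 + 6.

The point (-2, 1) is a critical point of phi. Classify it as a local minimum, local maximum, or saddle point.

The mixed partial ∂²phi/∂a∂b is 0, so the Hessian at any point is diag(phi_aa, phi_bb) = diag(-4(3a^2 + 12a + 8), 6(-2b + 1)).
At (-2, 1): H = diag(16, -6).
The eigenvalues have opposite signs, so H is indefinite: a saddle point.

saddle point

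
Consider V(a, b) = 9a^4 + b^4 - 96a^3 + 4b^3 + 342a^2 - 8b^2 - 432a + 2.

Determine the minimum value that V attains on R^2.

-303

V(a,b) separates as P(a) + Q(b) + 2, so its minimum is min P + min Q + 2.
P'(a) = 36(a - 4)(a - 3)(a - 1) vanishes at a ∈ {1, 3, 4}; Q'(b) = 4b(b - 1)(b + 4) vanishes at b ∈ {-4, 0, 1}.
Local minima of P (where P''>0): P(1)=-177, P(4)=-96. Local minima of Q: Q(-4)=-128, Q(1)=-3.
So the global minimum of V is P(1) + Q(-4) + 2 = -177 − 128 + 2 = -303, attained at (1, -4).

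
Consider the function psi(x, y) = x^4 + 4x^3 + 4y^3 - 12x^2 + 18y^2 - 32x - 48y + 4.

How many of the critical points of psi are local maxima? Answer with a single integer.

psi separates as a function of x plus a function of y, so ∇psi=0 decouples.
∂psi/∂x = 4(x - 2)(x + 1)(x + 4) = 0 at x ∈ {-4, -1, 2}; ∂psi/∂y = 12(y - 1)(y + 4) = 0 at y ∈ {-4, 1}.
The Hessian is diagonal: diag(psi_xx, psi_yy). Second derivatives: psi_xx(-4)=72, psi_xx(-1)=-36, psi_xx(2)=72; psi_yy(-4)=-60, psi_yy(1)=60.
Local maxima occur where both diagonal entries negative: (-1, -4). Count: 1.

1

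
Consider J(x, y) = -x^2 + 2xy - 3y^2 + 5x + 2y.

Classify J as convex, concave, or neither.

J is quadratic, so its Hessian is the constant matrix H = [[-2, 2], [2, -6]].
det(H) = 8, tr(H) = -8.
det(H) > 0 and tr(H) < 0, so H is negative definite everywhere: concave.

concave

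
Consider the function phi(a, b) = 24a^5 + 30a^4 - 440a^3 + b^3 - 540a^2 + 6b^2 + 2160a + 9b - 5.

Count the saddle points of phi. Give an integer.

phi separates as a function of a plus a function of b, so ∇phi=0 decouples.
∂phi/∂a = 120(a - 3)(a - 1)(a + 2)(a + 3) = 0 at a ∈ {-3, -2, 1, 3}; ∂phi/∂b = 3(b + 1)(b + 3) = 0 at b ∈ {-3, -1}.
The Hessian is diagonal: diag(phi_aa, phi_bb). Second derivatives: phi_aa(-3)=-2880, phi_aa(-2)=1800, phi_aa(1)=-2880, phi_aa(3)=7200; phi_bb(-3)=-6, phi_bb(-1)=6.
Saddle points occur where the two diagonal entries have opposite signs: (-3, -1), (-2, -3), (1, -1), (3, -3). Count: 4.

4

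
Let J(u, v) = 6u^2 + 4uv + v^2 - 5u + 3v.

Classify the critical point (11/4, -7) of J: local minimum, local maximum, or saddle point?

local minimum

The Hessian of J is constant: H = [[12, 4], [4, 2]].
det(H) = 12·2 − 4² = 8.
det(H) > 0 and tr(H) = 14 > 0, so H is positive definite and the point is a local minimum.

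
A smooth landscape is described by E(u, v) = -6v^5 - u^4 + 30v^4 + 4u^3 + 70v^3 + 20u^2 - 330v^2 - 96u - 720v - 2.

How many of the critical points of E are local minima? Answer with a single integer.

2

E separates as a function of u plus a function of v, so ∇E=0 decouples.
∂E/∂u = -4(u - 4)(u - 2)(u + 3) = 0 at u ∈ {-3, 2, 4}; ∂E/∂v = -30(v - 4)(v - 3)(v + 1)(v + 2) = 0 at v ∈ {-2, -1, 3, 4}.
The Hessian is diagonal: diag(E_uu, E_vv). Second derivatives: E_uu(-3)=-140, E_uu(2)=40, E_uu(4)=-56; E_vv(-2)=900, E_vv(-1)=-600, E_vv(3)=600, E_vv(4)=-900.
Local minima occur where both diagonal entries positive: (2, -2), (2, 3). Count: 2.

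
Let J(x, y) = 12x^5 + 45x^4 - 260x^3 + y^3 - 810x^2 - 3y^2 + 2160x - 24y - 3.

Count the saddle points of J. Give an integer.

4

J separates as a function of x plus a function of y, so ∇J=0 decouples.
∂J/∂x = 60(x - 3)(x - 1)(x + 3)(x + 4) = 0 at x ∈ {-4, -3, 1, 3}; ∂J/∂y = 3(y - 4)(y + 2) = 0 at y ∈ {-2, 4}.
The Hessian is diagonal: diag(J_xx, J_yy). Second derivatives: J_xx(-4)=-2100, J_xx(-3)=1440, J_xx(1)=-2400, J_xx(3)=5040; J_yy(-2)=-18, J_yy(4)=18.
Saddle points occur where the two diagonal entries have opposite signs: (-4, 4), (-3, -2), (1, 4), (3, -2). Count: 4.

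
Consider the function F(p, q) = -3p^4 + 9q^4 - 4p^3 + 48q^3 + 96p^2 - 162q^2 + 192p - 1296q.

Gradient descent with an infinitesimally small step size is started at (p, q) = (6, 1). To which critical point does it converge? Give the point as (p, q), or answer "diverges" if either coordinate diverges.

diverges

F is separable, so gradient descent decouples: p follows -∂F/∂p, q follows -∂F/∂q.
∂F/∂p = -12(p - 4)(p + 1)(p + 4); at p=6 this is -1680, so p increases.
∂F/∂q = 36(q - 3)(q + 3)(q + 4); at q=1 this is -1440, so q increases.
The p-coordinate has no critical point in that direction and runs off to infinity.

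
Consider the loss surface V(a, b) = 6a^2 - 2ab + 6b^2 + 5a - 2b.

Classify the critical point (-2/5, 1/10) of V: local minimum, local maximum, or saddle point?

The Hessian of V is constant: H = [[12, -2], [-2, 12]].
det(H) = 12·12 − (-2)² = 140.
det(H) > 0 and tr(H) = 24 > 0, so H is positive definite and the point is a local minimum.

local minimum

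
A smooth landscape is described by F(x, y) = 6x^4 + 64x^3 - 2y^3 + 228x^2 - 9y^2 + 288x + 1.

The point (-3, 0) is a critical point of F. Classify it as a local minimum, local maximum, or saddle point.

The mixed partial ∂²F/∂x∂y is 0, so the Hessian at any point is diag(F_xx, F_yy) = diag(24(3x^2 + 16x + 19), -6(2y + 3)).
At (-3, 0): H = diag(-48, -18).
Both eigenvalues are negative, so H is negative definite: a local maximum.

local maximum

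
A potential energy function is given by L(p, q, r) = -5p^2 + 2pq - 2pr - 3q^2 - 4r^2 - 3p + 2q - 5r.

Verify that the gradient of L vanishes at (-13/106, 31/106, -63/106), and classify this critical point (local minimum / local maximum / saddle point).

∇L = (-10p + 2q - 2r - 3, 2p - 6q + 2, -2p - 8r - 5); substituting (-13/106, 31/106, -63/106) gives ∇L = (0, 0, 0), so (-13/106, 31/106, -63/106) is indeed a critical point.
The Hessian is constant: H = [[-10, 2, -2], [2, -6, 0], [-2, 0, -8]].
Leading principal minors: Δ₁ = -10, Δ₂ = 56, Δ₃ = -424.
The minors alternate sign starting negative (−, +, −), so H is negative definite: a local maximum.

local maximum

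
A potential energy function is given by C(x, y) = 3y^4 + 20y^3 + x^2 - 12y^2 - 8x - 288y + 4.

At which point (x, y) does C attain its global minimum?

C(x,y) separates as P(x) + Q(y) + 4, so its minimum is min P + min Q + 4.
P'(x) = 2x - 8 vanishes at x ∈ {4}; Q'(y) = 12(y - 2)(y + 3)(y + 4) vanishes at y ∈ {-4, -3, 2}.
Local minima of P (where P''>0): P(4)=-16. Local minima of Q: Q(-4)=448, Q(2)=-416.
So the global minimum of C is P(4) + Q(2) + 4 = -16 − 416 + 4 = -428, attained at (4, 2).

(4, 2)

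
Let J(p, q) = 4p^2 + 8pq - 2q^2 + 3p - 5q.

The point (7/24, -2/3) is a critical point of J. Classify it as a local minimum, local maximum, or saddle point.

The Hessian of J is constant: H = [[8, 8], [8, -4]].
det(H) = 8·(-4) − 8² = -96.
Since det(H) < 0, H is indefinite and the critical point is a saddle point.

saddle point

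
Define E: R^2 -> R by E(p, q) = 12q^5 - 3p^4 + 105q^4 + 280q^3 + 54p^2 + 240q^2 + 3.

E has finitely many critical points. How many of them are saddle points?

E separates as a function of p plus a function of q, so ∇E=0 decouples.
∂E/∂p = -12p(p - 3)(p + 3) = 0 at p ∈ {-3, 0, 3}; ∂E/∂q = 60q(q + 1)(q + 2)(q + 4) = 0 at q ∈ {-4, -2, -1, 0}.
The Hessian is diagonal: diag(E_pp, E_qq). Second derivatives: E_pp(-3)=-216, E_pp(0)=108, E_pp(3)=-216; E_qq(-4)=-1440, E_qq(-2)=240, E_qq(-1)=-180, E_qq(0)=480.
Saddle points occur where the two diagonal entries have opposite signs: (-3, -2), (-3, 0), (0, -4), (0, -1), (3, -2), (3, 0). Count: 6.

6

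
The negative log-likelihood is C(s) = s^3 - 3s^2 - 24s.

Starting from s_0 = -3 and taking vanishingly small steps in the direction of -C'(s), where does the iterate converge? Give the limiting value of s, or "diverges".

diverges

C'(s) = 3(s - 4)(s + 2), so C'(-3) = 21.
Gradient descent moves in the -C' direction, i.e. s is decreasing.
There is no critical point below s=-3, and C' keeps the same sign, so the iterate runs off to −∞.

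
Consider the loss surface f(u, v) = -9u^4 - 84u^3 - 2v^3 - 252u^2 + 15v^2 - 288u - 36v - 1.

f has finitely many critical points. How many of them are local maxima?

f separates as a function of u plus a function of v, so ∇f=0 decouples.
∂f/∂u = -36(u + 1)(u + 2)(u + 4) = 0 at u ∈ {-4, -2, -1}; ∂f/∂v = -6(v - 3)(v - 2) = 0 at v ∈ {2, 3}.
The Hessian is diagonal: diag(f_uu, f_vv). Second derivatives: f_uu(-4)=-216, f_uu(-2)=72, f_uu(-1)=-108; f_vv(2)=6, f_vv(3)=-6.
Local maxima occur where both diagonal entries negative: (-4, 3), (-1, 3). Count: 2.

2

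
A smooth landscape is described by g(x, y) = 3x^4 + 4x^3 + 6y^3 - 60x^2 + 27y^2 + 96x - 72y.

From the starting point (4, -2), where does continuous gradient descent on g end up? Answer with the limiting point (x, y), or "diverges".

g is separable, so gradient descent decouples: x follows -∂g/∂x, y follows -∂g/∂y.
∂g/∂x = 12(x - 2)(x - 1)(x + 4); at x=4 this is 576, so x decreases.
∂g/∂y = 18(y - 1)(y + 4); at y=-2 this is -108, so y increases.
x converges to its nearest critical value 2 (a local min of the x-part); y converges to 1. The iterate converges to (2, 1).

(2, 1)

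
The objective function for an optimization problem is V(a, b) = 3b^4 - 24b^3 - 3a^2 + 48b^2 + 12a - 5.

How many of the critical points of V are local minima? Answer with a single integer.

0

V separates as a function of a plus a function of b, so ∇V=0 decouples.
∂V/∂a = -6(a - 2) = 0 at a ∈ {2}; ∂V/∂b = 12b(b - 4)(b - 2) = 0 at b ∈ {0, 2, 4}.
The Hessian is diagonal: diag(V_aa, V_bb). Second derivatives: V_aa(2)=-6; V_bb(0)=96, V_bb(2)=-48, V_bb(4)=96.
Local minima occur where both diagonal entries positive: none. Count: 0.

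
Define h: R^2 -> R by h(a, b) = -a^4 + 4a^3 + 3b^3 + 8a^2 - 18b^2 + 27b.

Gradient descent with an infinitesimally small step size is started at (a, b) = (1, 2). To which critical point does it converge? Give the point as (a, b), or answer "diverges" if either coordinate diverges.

h is separable, so gradient descent decouples: a follows -∂h/∂a, b follows -∂h/∂b.
∂h/∂a = -4a(a - 4)(a + 1); at a=1 this is 24, so a decreases.
∂h/∂b = 9(b - 3)(b - 1); at b=2 this is -9, so b increases.
a converges to its nearest critical value 0 (a local min of the a-part); b converges to 3. The iterate converges to (0, 3).

(0, 3)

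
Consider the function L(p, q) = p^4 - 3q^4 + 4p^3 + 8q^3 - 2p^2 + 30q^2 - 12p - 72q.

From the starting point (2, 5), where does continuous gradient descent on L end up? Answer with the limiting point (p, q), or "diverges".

diverges

L is separable, so gradient descent decouples: p follows -∂L/∂p, q follows -∂L/∂q.
∂L/∂p = 4(p - 1)(p + 1)(p + 3); at p=2 this is 60, so p decreases.
∂L/∂q = -12(q - 3)(q - 1)(q + 2); at q=5 this is -672, so q increases.
The q-coordinate has no critical point in that direction and runs off to infinity.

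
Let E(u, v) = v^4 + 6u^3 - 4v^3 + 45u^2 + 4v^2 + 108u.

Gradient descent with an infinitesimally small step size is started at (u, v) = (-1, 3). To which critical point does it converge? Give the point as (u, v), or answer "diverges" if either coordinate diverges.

(-2, 2)

E is separable, so gradient descent decouples: u follows -∂E/∂u, v follows -∂E/∂v.
∂E/∂u = 18(u + 2)(u + 3); at u=-1 this is 36, so u decreases.
∂E/∂v = 4v(v - 2)(v - 1); at v=3 this is 24, so v decreases.
u converges to its nearest critical value -2 (a local min of the u-part); v converges to 2. The iterate converges to (-2, 2).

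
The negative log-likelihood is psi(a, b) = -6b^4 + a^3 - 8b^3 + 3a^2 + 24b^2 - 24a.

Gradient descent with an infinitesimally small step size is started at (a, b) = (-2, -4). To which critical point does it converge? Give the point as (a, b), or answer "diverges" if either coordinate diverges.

diverges

psi is separable, so gradient descent decouples: a follows -∂psi/∂a, b follows -∂psi/∂b.
∂psi/∂a = 3(a - 2)(a + 4); at a=-2 this is -24, so a increases.
∂psi/∂b = -24b(b - 1)(b + 2); at b=-4 this is 960, so b decreases.
The b-coordinate has no critical point in that direction and runs off to infinity.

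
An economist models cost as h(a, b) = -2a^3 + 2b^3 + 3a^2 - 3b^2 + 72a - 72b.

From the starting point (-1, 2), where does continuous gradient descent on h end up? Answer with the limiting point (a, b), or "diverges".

(-3, 4)

h is separable, so gradient descent decouples: a follows -∂h/∂a, b follows -∂h/∂b.
∂h/∂a = -6(a - 4)(a + 3); at a=-1 this is 60, so a decreases.
∂h/∂b = 6(b - 4)(b + 3); at b=2 this is -60, so b increases.
a converges to its nearest critical value -3 (a local min of the a-part); b converges to 4. The iterate converges to (-3, 4).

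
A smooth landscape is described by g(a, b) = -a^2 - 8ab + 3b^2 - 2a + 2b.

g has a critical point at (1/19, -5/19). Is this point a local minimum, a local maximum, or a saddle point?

The Hessian of g is constant: H = [[-2, -8], [-8, 6]].
det(H) = (-2)·6 − (-8)² = -76.
Since det(H) < 0, H is indefinite and the critical point is a saddle point.

saddle point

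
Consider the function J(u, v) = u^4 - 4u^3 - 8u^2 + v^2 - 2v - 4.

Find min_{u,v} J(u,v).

-133

J(u,v) separates as P(u) + Q(v) − 4, so its minimum is min P + min Q − 4.
P'(u) = 4u(u - 4)(u + 1) vanishes at u ∈ {-1, 0, 4}; Q'(v) = 2v - 2 vanishes at v ∈ {1}.
Local minima of P (where P''>0): P(-1)=-3, P(4)=-128. Local minima of Q: Q(1)=-1.
So the global minimum of J is P(4) + Q(1) − 4 = -128 − 1 − 4 = -133, attained at (4, 1).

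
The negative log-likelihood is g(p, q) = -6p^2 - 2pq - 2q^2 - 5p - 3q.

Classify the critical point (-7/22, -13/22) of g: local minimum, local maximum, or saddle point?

The Hessian of g is constant: H = [[-12, -2], [-2, -4]].
det(H) = (-12)·(-4) − (-2)² = 44.
det(H) > 0 and tr(H) = -16 < 0, so H is negative definite and the point is a local maximum.

local maximum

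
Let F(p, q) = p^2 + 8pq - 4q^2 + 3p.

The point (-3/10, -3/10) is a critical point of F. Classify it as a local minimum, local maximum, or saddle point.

The Hessian of F is constant: H = [[2, 8], [8, -8]].
det(H) = 2·(-8) − 8² = -80.
Since det(H) < 0, H is indefinite and the critical point is a saddle point.

saddle point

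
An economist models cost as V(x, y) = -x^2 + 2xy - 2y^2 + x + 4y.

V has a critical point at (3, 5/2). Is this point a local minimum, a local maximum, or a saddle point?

local maximum

The Hessian of V is constant: H = [[-2, 2], [2, -4]].
det(H) = (-2)·(-4) − 2² = 4.
det(H) > 0 and tr(H) = -6 < 0, so H is negative definite and the point is a local maximum.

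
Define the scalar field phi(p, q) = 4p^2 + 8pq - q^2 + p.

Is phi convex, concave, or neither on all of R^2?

neither

phi is quadratic, so its Hessian is the constant matrix H = [[8, 8], [8, -2]].
det(H) = -80, tr(H) = 6.
det(H) < 0, so H is indefinite: neither convex nor concave.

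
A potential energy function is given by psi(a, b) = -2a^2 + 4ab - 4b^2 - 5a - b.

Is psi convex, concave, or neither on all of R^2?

psi is quadratic, so its Hessian is the constant matrix H = [[-4, 4], [4, -8]].
det(H) = 16, tr(H) = -12.
det(H) > 0 and tr(H) < 0, so H is negative definite everywhere: concave.

concave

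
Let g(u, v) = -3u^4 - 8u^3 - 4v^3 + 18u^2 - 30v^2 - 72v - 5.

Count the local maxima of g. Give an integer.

2

g separates as a function of u plus a function of v, so ∇g=0 decouples.
∂g/∂u = -12u(u - 1)(u + 3) = 0 at u ∈ {-3, 0, 1}; ∂g/∂v = -12(v + 2)(v + 3) = 0 at v ∈ {-3, -2}.
The Hessian is diagonal: diag(g_uu, g_vv). Second derivatives: g_uu(-3)=-144, g_uu(0)=36, g_uu(1)=-48; g_vv(-3)=12, g_vv(-2)=-12.
Local maxima occur where both diagonal entries negative: (-3, -2), (1, -2). Count: 2.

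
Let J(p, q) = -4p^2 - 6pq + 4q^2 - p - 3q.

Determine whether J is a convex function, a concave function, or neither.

neither

J is quadratic, so its Hessian is the constant matrix H = [[-8, -6], [-6, 8]].
det(H) = -100, tr(H) = 0.
det(H) < 0, so H is indefinite: neither convex nor concave.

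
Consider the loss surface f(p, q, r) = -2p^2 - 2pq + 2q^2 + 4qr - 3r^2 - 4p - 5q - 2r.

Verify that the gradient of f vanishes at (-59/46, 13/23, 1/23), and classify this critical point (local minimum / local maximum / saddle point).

saddle point

∇f = (-4p - 2q - 4, -2p + 4q + 4r - 5, 4q - 6r - 2); substituting (-59/46, 13/23, 1/23) gives ∇f = (0, 0, 0), so (-59/46, 13/23, 1/23) is indeed a critical point.
The Hessian is constant: H = [[-4, -2, 0], [-2, 4, 4], [0, 4, -6]].
Leading principal minors: Δ₁ = -4, Δ₂ = -20, Δ₃ = 184.
The minors fit neither the all-positive nor the alternating-sign pattern, so H is indefinite: a saddle point.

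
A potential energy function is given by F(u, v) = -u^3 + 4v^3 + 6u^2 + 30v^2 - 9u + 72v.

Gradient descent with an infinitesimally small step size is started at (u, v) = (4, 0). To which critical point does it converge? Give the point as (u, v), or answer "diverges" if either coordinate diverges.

diverges

F is separable, so gradient descent decouples: u follows -∂F/∂u, v follows -∂F/∂v.
∂F/∂u = -3(u - 3)(u - 1); at u=4 this is -9, so u increases.
∂F/∂v = 12(v + 2)(v + 3); at v=0 this is 72, so v decreases.
The u-coordinate has no critical point in that direction and runs off to infinity.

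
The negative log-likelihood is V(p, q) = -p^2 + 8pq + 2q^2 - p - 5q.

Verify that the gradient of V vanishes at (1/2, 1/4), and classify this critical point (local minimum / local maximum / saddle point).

∇V = (-2p + 8q - 1, 8p + 4q - 5); substituting (1/2, 1/4) gives ∇V = (0, 0), so (1/2, 1/4) is indeed a critical point.
The Hessian of V is constant: H = [[-2, 8], [8, 4]].
det(H) = (-2)·4 − 8² = -72.
Since det(H) < 0, H is indefinite and the critical point is a saddle point.

saddle point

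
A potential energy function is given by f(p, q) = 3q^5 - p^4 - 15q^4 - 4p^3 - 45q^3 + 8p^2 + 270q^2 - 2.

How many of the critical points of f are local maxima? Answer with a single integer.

4

f separates as a function of p plus a function of q, so ∇f=0 decouples.
∂f/∂p = -4p(p - 1)(p + 4) = 0 at p ∈ {-4, 0, 1}; ∂f/∂q = 15q(q - 4)(q - 3)(q + 3) = 0 at q ∈ {-3, 0, 3, 4}.
The Hessian is diagonal: diag(f_pp, f_qq). Second derivatives: f_pp(-4)=-80, f_pp(0)=16, f_pp(1)=-20; f_qq(-3)=-1890, f_qq(0)=540, f_qq(3)=-270, f_qq(4)=420.
Local maxima occur where both diagonal entries negative: (-4, -3), (-4, 3), (1, -3), (1, 3). Count: 4.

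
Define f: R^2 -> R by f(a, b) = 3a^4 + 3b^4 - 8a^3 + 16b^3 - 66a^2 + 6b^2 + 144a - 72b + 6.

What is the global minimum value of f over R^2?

-608

f(a,b) separates as P(a) + Q(b) + 6, so its minimum is min P + min Q + 6.
P'(a) = 12(a - 4)(a - 1)(a + 3) vanishes at a ∈ {-3, 1, 4}; Q'(b) = 12(b - 1)(b + 2)(b + 3) vanishes at b ∈ {-3, -2, 1}.
Local minima of P (where P''>0): P(-3)=-567, P(4)=-224. Local minima of Q: Q(-3)=81, Q(1)=-47.
So the global minimum of f is P(-3) + Q(1) + 6 = -567 − 47 + 6 = -608, attained at (-3, 1).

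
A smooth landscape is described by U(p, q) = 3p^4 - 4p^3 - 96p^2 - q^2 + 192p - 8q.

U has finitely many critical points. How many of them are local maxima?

1

U separates as a function of p plus a function of q, so ∇U=0 decouples.
∂U/∂p = 12(p - 4)(p - 1)(p + 4) = 0 at p ∈ {-4, 1, 4}; ∂U/∂q = -2(q + 4) = 0 at q ∈ {-4}.
The Hessian is diagonal: diag(U_pp, U_qq). Second derivatives: U_pp(-4)=480, U_pp(1)=-180, U_pp(4)=288; U_qq(-4)=-2.
Local maxima occur where both diagonal entries negative: (1, -4). Count: 1.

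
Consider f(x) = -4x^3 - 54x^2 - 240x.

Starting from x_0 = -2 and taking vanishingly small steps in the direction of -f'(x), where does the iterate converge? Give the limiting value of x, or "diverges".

diverges

f'(x) = -12(x + 4)(x + 5), so f'(-2) = -72.
Gradient descent moves in the -f' direction, i.e. x is increasing.
There is no critical point above x=-2, and f' keeps the same sign, so the iterate runs off to +∞.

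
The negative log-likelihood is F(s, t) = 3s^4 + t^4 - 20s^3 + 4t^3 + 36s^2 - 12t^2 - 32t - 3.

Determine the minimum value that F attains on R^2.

F(s,t) separates as P(s) + Q(t) − 3, so its minimum is min P + min Q − 3.
P'(s) = 12s(s - 3)(s - 2) vanishes at s ∈ {0, 2, 3}; Q'(t) = 4(t - 2)(t + 1)(t + 4) vanishes at t ∈ {-4, -1, 2}.
Local minima of P (where P''>0): P(0)=0, P(3)=27. Local minima of Q: Q(-4)=-64, Q(2)=-64.
So the global minimum of F is P(0) + Q(-4) − 3 = 0 − 64 − 3 = -67, attained at (0, -4).

-67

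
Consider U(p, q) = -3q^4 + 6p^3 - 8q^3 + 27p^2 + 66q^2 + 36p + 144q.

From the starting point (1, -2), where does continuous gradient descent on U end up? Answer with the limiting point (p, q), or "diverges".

(-1, -1)

U is separable, so gradient descent decouples: p follows -∂U/∂p, q follows -∂U/∂q.
∂U/∂p = 18(p + 1)(p + 2); at p=1 this is 108, so p decreases.
∂U/∂q = -12(q - 3)(q + 1)(q + 4); at q=-2 this is -120, so q increases.
p converges to its nearest critical value -1 (a local min of the p-part); q converges to -1. The iterate converges to (-1, -1).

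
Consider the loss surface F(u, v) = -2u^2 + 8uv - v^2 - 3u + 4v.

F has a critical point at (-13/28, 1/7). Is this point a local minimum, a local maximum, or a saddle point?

saddle point

The Hessian of F is constant: H = [[-4, 8], [8, -2]].
det(H) = (-4)·(-2) − 8² = -56.
Since det(H) < 0, H is indefinite and the critical point is a saddle point.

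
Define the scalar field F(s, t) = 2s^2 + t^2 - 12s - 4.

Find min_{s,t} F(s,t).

F(s,t) separates as P(s) + Q(t) − 4, so its minimum is min P + min Q − 4.
P'(s) = 4s - 12 vanishes at s ∈ {3}; Q'(t) = 2t vanishes at t ∈ {0}.
Local minima of P (where P''>0): P(3)=-18. Local minima of Q: Q(0)=0.
So the global minimum of F is P(3) + Q(0) − 4 = -18 + 0 − 4 = -22, attained at (3, 0).

-22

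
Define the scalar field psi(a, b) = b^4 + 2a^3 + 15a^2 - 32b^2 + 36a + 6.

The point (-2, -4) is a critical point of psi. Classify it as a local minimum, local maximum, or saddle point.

local minimum

The mixed partial ∂²psi/∂a∂b is 0, so the Hessian at any point is diag(psi_aa, psi_bb) = diag(6(2a + 5), 4(3b^2 - 16)).
At (-2, -4): H = diag(6, 128).
Both eigenvalues are positive, so H is positive definite: a local minimum.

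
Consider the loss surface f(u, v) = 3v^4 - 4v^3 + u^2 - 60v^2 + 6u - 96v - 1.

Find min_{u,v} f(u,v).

-842

f(u,v) separates as P(u) + Q(v) − 1, so its minimum is min P + min Q − 1.
P'(u) = 2u + 6 vanishes at u ∈ {-3}; Q'(v) = 12(v - 4)(v + 1)(v + 2) vanishes at v ∈ {-2, -1, 4}.
Local minima of P (where P''>0): P(-3)=-9. Local minima of Q: Q(-2)=32, Q(4)=-832.
So the global minimum of f is P(-3) + Q(4) − 1 = -9 − 832 − 1 = -842, attained at (-3, 4).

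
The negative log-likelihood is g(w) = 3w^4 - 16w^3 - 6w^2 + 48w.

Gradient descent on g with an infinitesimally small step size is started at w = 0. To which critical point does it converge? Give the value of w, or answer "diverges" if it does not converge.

g'(w) = 12(w - 4)(w - 1)(w + 1), so g'(0) = 48.
Gradient descent moves in the -g' direction, i.e. w is decreasing.
The nearest critical point in that direction is w = -1, where g'' = 120 > 0 (a local minimum). The iterate converges there.

-1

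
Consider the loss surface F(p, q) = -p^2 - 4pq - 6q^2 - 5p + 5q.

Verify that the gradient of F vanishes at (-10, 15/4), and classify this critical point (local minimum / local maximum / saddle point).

local maximum

∇F = (-2p - 4q - 5, -4p - 12q + 5); substituting (-10, 15/4) gives ∇F = (0, 0), so (-10, 15/4) is indeed a critical point.
The Hessian of F is constant: H = [[-2, -4], [-4, -12]].
det(H) = (-2)·(-12) − (-4)² = 8.
det(H) > 0 and tr(H) = -14 < 0, so H is negative definite and the point is a local maximum.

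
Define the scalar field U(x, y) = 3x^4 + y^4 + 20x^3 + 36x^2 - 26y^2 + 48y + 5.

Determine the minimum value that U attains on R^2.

U(x,y) separates as P(x) + Q(y) + 5, so its minimum is min P + min Q + 5.
P'(x) = 12x(x + 2)(x + 3) vanishes at x ∈ {-3, -2, 0}; Q'(y) = 4(y - 3)(y - 1)(y + 4) vanishes at y ∈ {-4, 1, 3}.
Local minima of P (where P''>0): P(-3)=27, P(0)=0. Local minima of Q: Q(-4)=-352, Q(3)=-9.
So the global minimum of U is P(0) + Q(-4) + 5 = 0 − 352 + 5 = -347, attained at (0, -4).

-347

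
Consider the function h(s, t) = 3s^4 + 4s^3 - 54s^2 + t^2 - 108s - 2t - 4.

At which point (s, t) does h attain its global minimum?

h(s,t) separates as P(s) + Q(t) − 4, so its minimum is min P + min Q − 4.
P'(s) = 12(s - 3)(s + 1)(s + 3) vanishes at s ∈ {-3, -1, 3}; Q'(t) = 2(t - 1) vanishes at t ∈ {1}.
Local minima of P (where P''>0): P(-3)=-27, P(3)=-459. Local minima of Q: Q(1)=-1.
So the global minimum of h is P(3) + Q(1) − 4 = -459 − 1 − 4 = -464, attained at (3, 1).

(3, 1)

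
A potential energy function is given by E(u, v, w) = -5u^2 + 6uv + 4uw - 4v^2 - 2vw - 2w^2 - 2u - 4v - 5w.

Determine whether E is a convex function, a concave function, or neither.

E is quadratic, so its Hessian is the constant matrix H = [[-10, 6, 4], [6, -8, -2], [4, -2, -4]].
Leading principal minors: -10, 44, -104.
Signs alternate −, +, − ⇒ H ≺ 0 ⇒ concave.

concave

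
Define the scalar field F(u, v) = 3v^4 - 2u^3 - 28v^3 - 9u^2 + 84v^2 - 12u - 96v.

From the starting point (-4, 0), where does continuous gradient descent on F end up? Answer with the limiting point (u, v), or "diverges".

(-2, 1)

F is separable, so gradient descent decouples: u follows -∂F/∂u, v follows -∂F/∂v.
∂F/∂u = -6(u + 1)(u + 2); at u=-4 this is -36, so u increases.
∂F/∂v = 12(v - 4)(v - 2)(v - 1); at v=0 this is -96, so v increases.
u converges to its nearest critical value -2 (a local min of the u-part); v converges to 1. The iterate converges to (-2, 1).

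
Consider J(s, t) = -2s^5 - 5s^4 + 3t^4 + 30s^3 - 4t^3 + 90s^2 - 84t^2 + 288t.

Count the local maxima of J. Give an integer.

2

J separates as a function of s plus a function of t, so ∇J=0 decouples.
∂J/∂s = -10s(s - 3)(s + 2)(s + 3) = 0 at s ∈ {-3, -2, 0, 3}; ∂J/∂t = 12(t - 3)(t - 2)(t + 4) = 0 at t ∈ {-4, 2, 3}.
The Hessian is diagonal: diag(J_ss, J_tt). Second derivatives: J_ss(-3)=180, J_ss(-2)=-100, J_ss(0)=180, J_ss(3)=-900; J_tt(-4)=504, J_tt(2)=-72, J_tt(3)=84.
Local maxima occur where both diagonal entries negative: (-2, 2), (3, 2). Count: 2.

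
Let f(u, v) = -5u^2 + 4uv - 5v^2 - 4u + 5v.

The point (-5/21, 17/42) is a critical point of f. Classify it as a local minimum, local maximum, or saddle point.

local maximum

The Hessian of f is constant: H = [[-10, 4], [4, -10]].
det(H) = (-10)·(-10) − 4² = 84.
det(H) > 0 and tr(H) = -20 < 0, so H is negative definite and the point is a local maximum.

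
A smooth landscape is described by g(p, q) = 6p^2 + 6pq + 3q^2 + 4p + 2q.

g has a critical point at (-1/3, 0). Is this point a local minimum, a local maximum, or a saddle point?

The Hessian of g is constant: H = [[12, 6], [6, 6]].
det(H) = 12·6 − 6² = 36.
det(H) > 0 and tr(H) = 18 > 0, so H is positive definite and the point is a local minimum.

local minimum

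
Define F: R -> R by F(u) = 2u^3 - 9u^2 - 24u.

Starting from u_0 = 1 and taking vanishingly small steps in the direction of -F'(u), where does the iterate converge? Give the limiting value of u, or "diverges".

4

F'(u) = 6(u - 4)(u + 1), so F'(1) = -36.
Gradient descent moves in the -F' direction, i.e. u is increasing.
The nearest critical point in that direction is u = 4, where F'' = 30 > 0 (a local minimum). The iterate converges there.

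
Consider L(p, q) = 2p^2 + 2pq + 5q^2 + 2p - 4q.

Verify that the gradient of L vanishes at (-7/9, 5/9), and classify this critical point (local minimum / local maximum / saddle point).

∇L = (4p + 2q + 2, 2p + 10q - 4); substituting (-7/9, 5/9) gives ∇L = (0, 0), so (-7/9, 5/9) is indeed a critical point.
The Hessian of L is constant: H = [[4, 2], [2, 10]].
det(H) = 4·10 − 2² = 36.
det(H) > 0 and tr(H) = 14 > 0, so H is positive definite and the point is a local minimum.

local minimum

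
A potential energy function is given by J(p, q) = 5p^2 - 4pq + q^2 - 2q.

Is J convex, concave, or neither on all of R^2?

J is quadratic, so its Hessian is the constant matrix H = [[10, -4], [-4, 2]].
det(H) = 4, tr(H) = 12.
det(H) > 0 and tr(H) > 0, so H is positive definite everywhere: convex.

convex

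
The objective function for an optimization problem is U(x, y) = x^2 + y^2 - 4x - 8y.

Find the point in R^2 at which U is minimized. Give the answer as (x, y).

U(x,y) separates as P(x) + Q(y), so its minimum is min P + min Q.
P'(x) = 2x - 4 vanishes at x ∈ {2}; Q'(y) = 2y - 8 vanishes at y ∈ {4}.
Local minima of P (where P''>0): P(2)=-4. Local minima of Q: Q(4)=-16.
So the global minimum of U is P(2) + Q(4) = -4 − 16 = -20, attained at (2, 4).

(2, 4)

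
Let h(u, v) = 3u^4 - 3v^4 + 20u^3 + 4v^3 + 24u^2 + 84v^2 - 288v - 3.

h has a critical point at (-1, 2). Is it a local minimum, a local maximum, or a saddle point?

The mixed partial ∂²h/∂u∂v is 0, so the Hessian at any point is diag(h_uu, h_vv) = diag(12(3u^2 + 10u + 4), 12(-3v^2 + 2v + 14)).
At (-1, 2): H = diag(-36, 72).
The eigenvalues have opposite signs, so H is indefinite: a saddle point.

saddle point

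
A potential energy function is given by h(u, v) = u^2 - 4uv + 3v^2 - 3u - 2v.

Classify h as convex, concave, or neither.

neither

h is quadratic, so its Hessian is the constant matrix H = [[2, -4], [-4, 6]].
det(H) = -4, tr(H) = 8.
det(H) < 0, so H is indefinite: neither convex nor concave.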